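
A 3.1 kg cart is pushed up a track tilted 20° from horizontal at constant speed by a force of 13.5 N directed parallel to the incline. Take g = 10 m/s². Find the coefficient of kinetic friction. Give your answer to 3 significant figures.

0.0995

At constant speed ΣF = 0 along the incline. The applied 13.5 N acts up the slope; the weight component mg sin 20° = 10.603 N and kinetic friction μN both act down the slope.
So 13.5 = 10.603 + μ × 29.130, giving μ = (13.5 − 10.603) / 29.130 = 0.0995.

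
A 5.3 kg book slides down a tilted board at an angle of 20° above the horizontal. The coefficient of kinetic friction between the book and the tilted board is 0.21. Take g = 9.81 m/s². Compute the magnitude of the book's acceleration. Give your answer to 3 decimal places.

1.419 m/s²

Resolving the weight along the incline: the component pulling the book down the slope is mg sin 20° = 5.3 × 9.81 × 0.3420 = 17.782 N, and the normal force is N = mg cos 20° = 5.3 × 9.81 × 0.9397 = 48.858 N.
Kinetic friction acts up the slope with magnitude f = μN = 0.21 × 48.858 = 10.260 N.
Net force along the incline is 17.782 − 10.260 = 7.522 N, so a = 7.522 / 5.3 = 1.4192 m/s².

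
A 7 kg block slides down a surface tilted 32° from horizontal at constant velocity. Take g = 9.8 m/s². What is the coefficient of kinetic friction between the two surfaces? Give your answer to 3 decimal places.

0.625

At constant velocity the net force along the incline is zero: mg sin 32° = μ mg cos 32°.
So μ = tan 32° = 0.5299 / 0.8480 = 0.6249.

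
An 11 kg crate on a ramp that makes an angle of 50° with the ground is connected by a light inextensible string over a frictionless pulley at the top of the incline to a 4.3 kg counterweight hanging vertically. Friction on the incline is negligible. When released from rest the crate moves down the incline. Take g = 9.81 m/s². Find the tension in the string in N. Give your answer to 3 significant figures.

53.6 N

For the crate on the incline: the weight component along the slope is m₁g sin 50° = 11 × 9.81 × 0.7660 = 82.659 N and the normal force is N = m₁g cos 50° = 69.363 N.
Newton's second law for the crate (down-slope positive): 82.659 − T = 11 a. For the hanging counterweight (upward positive): T − 4.3 × 9.81 = 4.3 a.
Adding the two equations eliminates T: 40.476 = 15.3 a, so a = 2.6455 m/s².
Then from the hanging counterweight's equation, T = 4.3 × (9.81 + 2.6455) = 53.559 N.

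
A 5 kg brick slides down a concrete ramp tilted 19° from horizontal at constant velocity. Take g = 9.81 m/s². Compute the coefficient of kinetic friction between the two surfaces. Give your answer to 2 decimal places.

0.34

At constant velocity the net force along the incline is zero: mg sin 19° = μ mg cos 19°.
So μ = tan 19° = 0.3256 / 0.9455 = 0.3444.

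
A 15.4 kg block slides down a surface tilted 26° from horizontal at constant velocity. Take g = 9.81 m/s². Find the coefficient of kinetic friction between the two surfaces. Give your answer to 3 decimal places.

0.488

At constant velocity the net force along the incline is zero: mg sin 26° = μ mg cos 26°.
So μ = tan 26° = 0.4384 / 0.8988 = 0.4878.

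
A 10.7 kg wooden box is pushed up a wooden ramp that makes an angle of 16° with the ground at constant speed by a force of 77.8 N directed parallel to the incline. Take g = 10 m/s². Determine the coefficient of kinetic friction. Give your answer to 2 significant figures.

0.47

At constant speed ΣF = 0 along the incline. The applied 77.8 N acts up the slope; the weight component mg sin 16° = 29.493 N and kinetic friction μN both act down the slope.
So 77.8 = 29.493 + μ × 102.855, giving μ = (77.8 − 29.493) / 102.855 = 0.4697.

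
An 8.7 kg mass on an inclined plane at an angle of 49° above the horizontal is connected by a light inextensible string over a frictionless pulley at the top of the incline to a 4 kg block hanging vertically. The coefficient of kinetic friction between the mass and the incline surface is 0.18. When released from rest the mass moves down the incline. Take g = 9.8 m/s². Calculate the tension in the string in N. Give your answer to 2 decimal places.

43.95 N

For the mass on the incline: the weight component along the slope is m₁g sin 49° = 8.7 × 9.8 × 0.7547 = 64.346 N and the normal force is N = m₁g cos 49° = 55.936 N.
Kinetic friction opposes the mass's motion down the incline: f = μN = 0.18 × 55.936 = 10.068 N acting up the slope.
Newton's second law for the mass (down-slope positive): 64.346 − 10.068 − T = 8.7 a. For the hanging block (upward positive): T − 4 × 9.8 = 4 a.
Adding the two equations eliminates T: 15.078 = 12.7 a, so a = 1.1872 m/s².
Then from the hanging block's equation, T = 4 × (9.8 + 1.1872) = 43.949 N.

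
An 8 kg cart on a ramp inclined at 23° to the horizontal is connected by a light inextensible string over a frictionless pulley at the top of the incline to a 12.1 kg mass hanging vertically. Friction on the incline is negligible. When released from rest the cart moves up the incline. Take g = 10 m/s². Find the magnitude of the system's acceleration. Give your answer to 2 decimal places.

For the cart on the incline: the weight component along the slope is m₁g sin 23° = 8 × 10 × 0.3907 = 31.256 N and the normal force is N = m₁g cos 23° = 73.640 N.
Newton's second law for the cart (up-slope positive): T − 31.256 = 8 a. For the hanging mass (downward positive): 12.1 × 10 − T = 12.1 a.
Adding the two equations eliminates T: 89.744 = 20.1 a, so a = 4.4649 m/s².

4.46 m/s²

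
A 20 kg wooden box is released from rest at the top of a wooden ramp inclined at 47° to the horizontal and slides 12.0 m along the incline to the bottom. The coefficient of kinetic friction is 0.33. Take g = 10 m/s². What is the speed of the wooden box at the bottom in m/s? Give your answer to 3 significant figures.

The weight component along the incline is mg sin 47° = 146.271 N and the normal force is N = mg cos 47° = 136.400 N.
Friction up the slope is f = μN = 0.33 × 136.400 = 45.012 N, so the net downslope force is 146.271 − 45.012 = 101.259 N and a = 101.259 / 20 = 5.0629 m/s².
Starting from rest over a distance of 12.0 m, v² = 2aL = 2 × 5.0629 × 12.0 = 121.5096, so v = 11.0231 m/s.

11.0 m/s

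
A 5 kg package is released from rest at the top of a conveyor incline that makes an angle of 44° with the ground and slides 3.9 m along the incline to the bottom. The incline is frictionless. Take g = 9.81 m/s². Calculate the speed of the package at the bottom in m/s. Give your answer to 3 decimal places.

7.291 m/s

The weight component along the incline is mg sin 44° = 34.073 N and the normal force is N = mg cos 44° = 35.284 N.
With no friction, a = g sin 44° = 6.8146 m/s².
Starting from rest over a distance of 3.9 m, v² = 2aL = 2 × 6.8146 × 3.9 = 53.1539, so v = 7.2907 m/s.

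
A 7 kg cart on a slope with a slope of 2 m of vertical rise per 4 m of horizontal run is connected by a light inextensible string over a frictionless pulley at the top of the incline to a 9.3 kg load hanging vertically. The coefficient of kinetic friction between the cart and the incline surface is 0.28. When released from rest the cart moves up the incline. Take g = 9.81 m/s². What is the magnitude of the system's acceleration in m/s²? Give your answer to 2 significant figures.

2.7 m/s²

For the cart on the incline: the weight component along the slope is m₁g sin 26.57° = 7 × 9.81 × 0.4472 = 30.709 N and the normal force is N = m₁g cos 26.57° = 61.420 N.
Kinetic friction opposes the cart's motion up the incline: f = μN = 0.28 × 61.420 = 17.198 N acting down the slope.
Newton's second law for the cart (up-slope positive): T − 30.709 − 17.198 = 7 a. For the hanging load (downward positive): 9.3 × 9.81 − T = 9.3 a.
Adding the two equations eliminates T: 43.326 = 16.3 a, so a = 2.6580 m/s².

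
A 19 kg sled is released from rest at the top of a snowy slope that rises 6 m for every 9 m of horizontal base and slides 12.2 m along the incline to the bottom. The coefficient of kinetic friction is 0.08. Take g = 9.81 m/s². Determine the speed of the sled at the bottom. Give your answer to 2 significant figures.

11 m/s

The weight component along the incline is mg sin 33.69° = 103.391 N and the normal force is N = mg cos 33.69° = 155.086 N.
Friction up the slope is f = μN = 0.08 × 155.086 = 12.407 N, so the net downslope force is 103.391 − 12.407 = 90.984 N and a = 90.984 / 19 = 4.7886 m/s².
Starting from rest over a distance of 12.2 m, v² = 2aL = 2 × 4.7886 × 12.2 = 116.8418, so v = 10.8093 m/s.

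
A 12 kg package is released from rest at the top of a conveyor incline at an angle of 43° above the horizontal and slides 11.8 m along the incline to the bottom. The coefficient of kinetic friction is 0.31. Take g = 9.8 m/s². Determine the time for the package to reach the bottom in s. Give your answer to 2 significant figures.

The weight component along the incline is mg sin 43° = 80.203 N and the normal force is N = mg cos 43° = 86.007 N.
Friction up the slope is f = μN = 0.31 × 86.007 = 26.662 N, so the net downslope force is 80.203 − 26.662 = 53.541 N and a = 53.541 / 12 = 4.4617 m/s².
Starting from rest, L = ½at², so t = √(2L/a) = √(2 × 11.8 / 4.4617) = 2.2999 s.

2.3 s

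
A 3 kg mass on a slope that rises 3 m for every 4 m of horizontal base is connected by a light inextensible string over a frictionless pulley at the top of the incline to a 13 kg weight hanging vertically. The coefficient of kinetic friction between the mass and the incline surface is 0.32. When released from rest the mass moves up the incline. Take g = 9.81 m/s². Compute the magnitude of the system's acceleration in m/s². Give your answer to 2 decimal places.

For the mass on the incline: the weight component along the slope is m₁g sin 36.87° = 3 × 9.81 × 0.6000 = 17.658 N and the normal force is N = m₁g cos 36.87° = 23.544 N.
Kinetic friction opposes the mass's motion up the incline: f = μN = 0.32 × 23.544 = 7.534 N acting down the slope.
Newton's second law for the mass (up-slope positive): T − 17.658 − 7.534 = 3 a. For the hanging weight (downward positive): 13 × 9.81 − T = 13 a.
Adding the two equations eliminates T: 102.338 = 16 a, so a = 6.3961 m/s².

6.40 m/s²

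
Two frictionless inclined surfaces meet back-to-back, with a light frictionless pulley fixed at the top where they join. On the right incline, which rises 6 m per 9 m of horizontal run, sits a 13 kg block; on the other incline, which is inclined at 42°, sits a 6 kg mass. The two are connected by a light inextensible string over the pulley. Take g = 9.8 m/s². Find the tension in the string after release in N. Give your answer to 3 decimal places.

Resolve each weight along its own incline: the 13 kg mass has component 13 × 9.8 × sin 33.69° = 70.669 N down its slope, and the 6 kg mass has 6 × 9.8 × sin 42° = 39.345 N down its slope.
The 13 kg side's 70.669 N exceeds the other side's 39.345 N, so that mass slides down and the 6 kg mass slides up. Taking that direction as positive, Newton's second law for the whole system gives 70.669 − 39.345 = (13 + 6) a, so a = 31.324 / 19 = 1.6486 m/s².
For the 6 kg mass (up-slope positive): T − 39.345 = 6 × 1.6486, so T = 49.237 N.

49.237 N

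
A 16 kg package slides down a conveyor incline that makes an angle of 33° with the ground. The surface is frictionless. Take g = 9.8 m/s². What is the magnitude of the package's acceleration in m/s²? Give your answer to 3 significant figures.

Resolving the weight along the incline: the component pulling the package down the slope is mg sin 33° = 16 × 9.8 × 0.5446 = 85.393 N, and the normal force is N = mg cos 33° = 16 × 9.8 × 0.8387 = 131.508 N.
With no friction the net force along the incline is 85.393 N, so a = g sin 33° = 85.393 / 16 = 5.3371 m/s².

5.34 m/s²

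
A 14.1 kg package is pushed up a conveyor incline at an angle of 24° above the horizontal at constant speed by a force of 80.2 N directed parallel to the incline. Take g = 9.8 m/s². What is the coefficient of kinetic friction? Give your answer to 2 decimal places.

0.19

At constant speed ΣF = 0 along the incline. The applied 80.2 N acts up the slope; the weight component mg sin 24° = 56.203 N and kinetic friction μN both act down the slope.
So 80.2 = 56.203 + μ × 126.234, giving μ = (80.2 − 56.203) / 126.234 = 0.1901.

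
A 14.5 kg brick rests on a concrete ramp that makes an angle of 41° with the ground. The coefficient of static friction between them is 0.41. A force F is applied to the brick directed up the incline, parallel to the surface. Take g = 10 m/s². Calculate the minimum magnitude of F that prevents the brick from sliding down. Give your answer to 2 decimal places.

50.26 N

The normal force is N = mg cos 41° = 109.433 N. With F at its minimum the brick is on the verge of sliding down, so static friction is at its maximum μ_s N = 0.41 × 109.433 = 44.868 N and acts up the slope.
Equilibrium along the incline: F + μ_s N = mg sin 41°, so F = 95.129 − 44.868 = 50.261 N.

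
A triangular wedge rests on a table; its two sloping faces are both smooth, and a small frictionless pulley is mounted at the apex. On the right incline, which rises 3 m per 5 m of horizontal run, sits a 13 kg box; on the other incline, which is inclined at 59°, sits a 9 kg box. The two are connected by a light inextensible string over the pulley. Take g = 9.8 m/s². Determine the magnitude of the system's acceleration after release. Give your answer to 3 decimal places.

Resolve each weight along its own incline: the 13 kg mass has component 13 × 9.8 × sin 30.96° = 65.547 N down its slope, and the 9 kg mass has 9 × 9.8 × sin 59° = 75.602 N down its slope.
The 9 kg side's 75.602 N exceeds the other side's 65.547 N, so that mass slides down and the 13 kg mass slides up. Taking that direction as positive, Newton's second law for the whole system gives 75.602 − 65.547 = (13 + 9) a, so a = 10.055 / 22 = 0.4570 m/s².

0.457 m/s²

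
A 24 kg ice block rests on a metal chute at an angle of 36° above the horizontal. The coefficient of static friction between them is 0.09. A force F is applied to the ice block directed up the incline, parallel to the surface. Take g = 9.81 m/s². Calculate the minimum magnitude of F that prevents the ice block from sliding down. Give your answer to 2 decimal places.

The normal force is N = mg cos 36° = 190.475 N. With F at its minimum the ice block is on the verge of sliding down, so static friction is at its maximum μ_s N = 0.09 × 190.475 = 17.143 N and acts up the slope.
Equilibrium along the incline: F + μ_s N = mg sin 36°, so F = 138.388 − 17.143 = 121.245 N.

121.25 N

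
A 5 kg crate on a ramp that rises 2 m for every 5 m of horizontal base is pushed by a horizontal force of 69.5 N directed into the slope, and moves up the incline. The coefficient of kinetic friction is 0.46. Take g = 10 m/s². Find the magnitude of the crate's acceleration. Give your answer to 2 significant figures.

The horizontal push has components F cos 21.80° = 69.5 × 0.9285 = 64.531 N up the incline and F sin 21.80° = 69.5 × 0.3714 = 25.812 N pressing into the surface.
The normal force is therefore N = mg cos 21.80° + F sin 21.80° = 46.425 + 25.812 = 72.237 N, and kinetic friction down the slope is μN = 0.46 × 72.237 = 33.229 N.
Along the incline: F cos 21.80° − mg sin 21.80° − μN = ma, so 64.531 − 18.570 − 33.229 = 5 a, giving a = 2.5464 m/s².

2.5 m/s²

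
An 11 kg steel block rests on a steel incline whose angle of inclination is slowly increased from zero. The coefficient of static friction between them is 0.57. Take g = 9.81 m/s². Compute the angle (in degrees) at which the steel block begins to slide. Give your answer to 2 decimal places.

At the threshold of sliding, static friction is at its maximum μ_s N and exactly balances the weight component along the incline: mg sin θ = μ_s mg cos θ.
Hence tan θ = μ_s = 0.57, so θ = arctan(0.57) = 29.6831°.

29.68°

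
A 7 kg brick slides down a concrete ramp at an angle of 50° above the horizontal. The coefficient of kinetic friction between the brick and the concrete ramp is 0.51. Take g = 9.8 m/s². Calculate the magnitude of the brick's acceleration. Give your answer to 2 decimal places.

Resolving the weight along the incline: the component pulling the brick down the slope is mg sin 50° = 7 × 9.8 × 0.7660 = 52.548 N, and the normal force is N = mg cos 50° = 7 × 9.8 × 0.6428 = 44.096 N.
Kinetic friction acts up the slope with magnitude f = μN = 0.51 × 44.096 = 22.489 N.
Net force along the incline is 52.548 − 22.489 = 30.059 N, so a = 30.059 / 7 = 4.2941 m/s².

4.29 m/s²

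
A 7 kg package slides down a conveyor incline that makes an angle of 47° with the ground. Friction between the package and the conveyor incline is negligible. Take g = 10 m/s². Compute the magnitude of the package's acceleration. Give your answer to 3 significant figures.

Resolving the weight along the incline: the component pulling the package down the slope is mg sin 47° = 7 × 10 × 0.7314 = 51.198 N, and the normal force is N = mg cos 47° = 7 × 10 × 0.6820 = 47.740 N.
With no friction the net force along the incline is 51.198 N, so a = g sin 47° = 51.198 / 7 = 7.3140 m/s².

7.31 m/s²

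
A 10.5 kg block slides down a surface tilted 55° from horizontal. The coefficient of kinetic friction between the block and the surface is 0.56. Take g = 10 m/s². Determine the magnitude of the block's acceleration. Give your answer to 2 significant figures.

5.0 m/s²

Resolving the weight along the incline: the component pulling the block down the slope is mg sin 55° = 10.5 × 10 × 0.8192 = 86.016 N, and the normal force is N = mg cos 55° = 10.5 × 10 × 0.5736 = 60.228 N.
Kinetic friction acts up the slope with magnitude f = μN = 0.56 × 60.228 = 33.728 N.
Net force along the incline is 86.016 − 33.728 = 52.288 N, so a = 52.288 / 10.5 = 4.9798 m/s².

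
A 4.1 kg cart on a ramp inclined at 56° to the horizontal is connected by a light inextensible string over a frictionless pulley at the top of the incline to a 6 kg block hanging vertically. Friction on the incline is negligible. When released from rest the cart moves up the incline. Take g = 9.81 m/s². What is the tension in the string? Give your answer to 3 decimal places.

For the cart on the incline: the weight component along the slope is m₁g sin 56° = 4.1 × 9.81 × 0.8290 = 33.343 N and the normal force is N = m₁g cos 56° = 22.491 N.
Newton's second law for the cart (up-slope positive): T − 33.343 = 4.1 a. For the hanging block (downward positive): 6 × 9.81 − T = 6 a.
Adding the two equations eliminates T: 25.517 = 10.1 a, so a = 2.5264 m/s².
Then from the hanging block's equation, T = 6 × (9.81 − 2.5264) = 43.702 N.

43.702 N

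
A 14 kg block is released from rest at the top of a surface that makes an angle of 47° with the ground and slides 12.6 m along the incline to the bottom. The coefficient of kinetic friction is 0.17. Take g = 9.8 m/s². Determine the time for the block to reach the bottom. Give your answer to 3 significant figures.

2.04 s

The weight component along the incline is mg sin 47° = 100.342 N and the normal force is N = mg cos 47° = 93.570 N.
Friction up the slope is f = μN = 0.17 × 93.570 = 15.907 N, so the net downslope force is 100.342 − 15.907 = 84.435 N and a = 84.435 / 14 = 6.0311 m/s².
Starting from rest, L = ½at², so t = √(2L/a) = √(2 × 12.6 / 6.0311) = 2.0441 s.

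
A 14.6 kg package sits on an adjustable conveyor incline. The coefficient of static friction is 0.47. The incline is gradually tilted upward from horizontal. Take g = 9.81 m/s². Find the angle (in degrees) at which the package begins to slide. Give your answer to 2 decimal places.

At the threshold of sliding, static friction is at its maximum μ_s N and exactly balances the weight component along the incline: mg sin θ = μ_s mg cos θ.
Hence tan θ = μ_s = 0.47, so θ = arctan(0.47) = 25.1735°.

25.17°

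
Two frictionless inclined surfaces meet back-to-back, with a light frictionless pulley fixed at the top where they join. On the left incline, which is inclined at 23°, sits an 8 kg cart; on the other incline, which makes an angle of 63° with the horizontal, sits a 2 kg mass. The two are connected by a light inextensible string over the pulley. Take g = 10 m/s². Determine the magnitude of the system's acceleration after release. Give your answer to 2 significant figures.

1.3 m/s²

Resolve each weight along its own incline: the 8 kg mass has component 8 × 10 × sin 23° = 31.258 N down its slope, and the 2 kg mass has 2 × 10 × sin 63° = 17.820 N down its slope.
The 8 kg side's 31.258 N exceeds the other side's 17.820 N, so that mass slides down and the 2 kg mass slides up. Taking that direction as positive, Newton's second law for the whole system gives 31.258 − 17.820 = (8 + 2) a, so a = 13.438 / 10 = 1.3438 m/s².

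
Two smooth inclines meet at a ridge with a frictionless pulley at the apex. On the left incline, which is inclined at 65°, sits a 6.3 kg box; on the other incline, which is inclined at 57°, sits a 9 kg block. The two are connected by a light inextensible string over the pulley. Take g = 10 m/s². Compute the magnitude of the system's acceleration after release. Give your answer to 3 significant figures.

1.20 m/s²

Resolve each weight along its own incline: the 6.3 kg mass has component 6.3 × 10 × sin 65° = 57.097 N down its slope, and the 9 kg mass has 9 × 10 × sin 57° = 75.480 N down its slope.
The 9 kg side's 75.480 N exceeds the other side's 57.097 N, so that mass slides down and the 6.3 kg mass slides up. Taking that direction as positive, Newton's second law for the whole system gives 75.480 − 57.097 = (6.3 + 9) a, so a = 18.383 / 15.3 = 1.2015 m/s².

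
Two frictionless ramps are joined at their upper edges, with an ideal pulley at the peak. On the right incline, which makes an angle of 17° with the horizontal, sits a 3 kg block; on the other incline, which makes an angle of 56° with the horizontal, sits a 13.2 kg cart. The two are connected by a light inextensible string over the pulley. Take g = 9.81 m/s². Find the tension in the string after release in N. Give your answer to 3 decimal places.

26.891 N

Resolve each weight along its own incline: the 3 kg mass has component 3 × 9.81 × sin 17° = 8.604 N down its slope, and the 13.2 kg mass has 13.2 × 9.81 × sin 56° = 107.354 N down its slope.
The 13.2 kg side's 107.354 N exceeds the other side's 8.604 N, so that mass slides down and the 3 kg mass slides up. Taking that direction as positive, Newton's second law for the whole system gives 107.354 − 8.604 = (3 + 13.2) a, so a = 98.750 / 16.2 = 6.0957 m/s².
For the 3 kg mass (up-slope positive): T − 8.604 = 3 × 6.0957, so T = 26.891 N.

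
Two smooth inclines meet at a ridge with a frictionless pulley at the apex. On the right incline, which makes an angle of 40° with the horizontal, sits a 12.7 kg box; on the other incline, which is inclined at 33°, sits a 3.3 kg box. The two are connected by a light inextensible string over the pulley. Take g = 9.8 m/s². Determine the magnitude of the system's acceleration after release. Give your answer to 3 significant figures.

3.90 m/s²

Resolve each weight along its own incline: the 12.7 kg mass has component 12.7 × 9.8 × sin 40° = 80.001 N down its slope, and the 3.3 kg mass has 3.3 × 9.8 × sin 33° = 17.614 N down its slope.
The 12.7 kg side's 80.001 N exceeds the other side's 17.614 N, so that mass slides down and the 3.3 kg mass slides up. Taking that direction as positive, Newton's second law for the whole system gives 80.001 − 17.614 = (12.7 + 3.3) a, so a = 62.387 / 16 = 3.8992 m/s².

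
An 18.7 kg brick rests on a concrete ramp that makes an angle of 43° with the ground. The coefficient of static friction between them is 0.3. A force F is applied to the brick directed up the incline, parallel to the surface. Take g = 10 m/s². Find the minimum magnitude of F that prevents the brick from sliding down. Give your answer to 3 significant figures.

86.5 N

The normal force is N = mg cos 43° = 136.763 N. With F at its minimum the brick is on the verge of sliding down, so static friction is at its maximum μ_s N = 0.3 × 136.763 = 41.029 N and acts up the slope.
Equilibrium along the incline: F + μ_s N = mg sin 43°, so F = 127.534 − 41.029 = 86.505 N.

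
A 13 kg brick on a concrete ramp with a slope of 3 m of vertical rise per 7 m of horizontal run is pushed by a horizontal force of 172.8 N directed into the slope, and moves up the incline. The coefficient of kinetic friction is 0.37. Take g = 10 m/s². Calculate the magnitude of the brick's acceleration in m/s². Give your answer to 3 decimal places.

The horizontal push has components F cos 23.20° = 172.8 × 0.9191 = 158.820 N up the incline and F sin 23.20° = 172.8 × 0.3939 = 68.066 N pressing into the surface.
The normal force is therefore N = mg cos 23.20° + F sin 23.20° = 119.483 + 68.066 = 187.549 N, and kinetic friction down the slope is μN = 0.37 × 187.549 = 69.393 N.
Along the incline: F cos 23.20° − mg sin 23.20° − μN = ma, so 158.820 − 51.207 − 69.393 = 13 a, giving a = 2.9400 m/s².

2.940 m/s²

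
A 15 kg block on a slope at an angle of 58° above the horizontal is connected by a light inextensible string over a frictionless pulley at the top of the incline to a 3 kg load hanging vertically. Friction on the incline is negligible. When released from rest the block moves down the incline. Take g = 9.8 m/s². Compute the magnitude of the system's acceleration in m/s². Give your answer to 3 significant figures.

5.29 m/s²

For the block on the incline: the weight component along the slope is m₁g sin 58° = 15 × 9.8 × 0.8480 = 124.656 N and the normal force is N = m₁g cos 58° = 77.898 N.
Newton's second law for the block (down-slope positive): 124.656 − T = 15 a. For the hanging load (upward positive): T − 3 × 9.8 = 3 a.
Adding the two equations eliminates T: 95.256 = 18 a, so a = 5.2920 m/s².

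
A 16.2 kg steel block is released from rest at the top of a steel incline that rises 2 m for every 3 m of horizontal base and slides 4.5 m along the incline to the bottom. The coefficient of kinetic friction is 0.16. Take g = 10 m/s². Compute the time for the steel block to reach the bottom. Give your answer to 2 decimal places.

The weight component along the incline is mg sin 33.69° = 89.861 N and the normal force is N = mg cos 33.69° = 134.792 N.
Friction up the slope is f = μN = 0.16 × 134.792 = 21.567 N, so the net downslope force is 89.861 − 21.567 = 68.294 N and a = 68.294 / 16.2 = 4.2157 m/s².
Starting from rest, L = ½at², so t = √(2L/a) = √(2 × 4.5 / 4.2157) = 1.4611 s.

1.46 s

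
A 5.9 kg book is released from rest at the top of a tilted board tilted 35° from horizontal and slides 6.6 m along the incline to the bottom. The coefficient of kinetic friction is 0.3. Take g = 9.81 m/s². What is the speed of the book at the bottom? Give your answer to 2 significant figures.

6.5 m/s

The weight component along the incline is mg sin 35° = 33.198 N and the normal force is N = mg cos 35° = 47.412 N.
Friction up the slope is f = μN = 0.3 × 47.412 = 14.224 N, so the net downslope force is 33.198 − 14.224 = 18.974 N and a = 18.974 / 5.9 = 3.2159 m/s².
Starting from rest over a distance of 6.6 m, v² = 2aL = 2 × 3.2159 × 6.6 = 42.4499, so v = 6.5154 m/s.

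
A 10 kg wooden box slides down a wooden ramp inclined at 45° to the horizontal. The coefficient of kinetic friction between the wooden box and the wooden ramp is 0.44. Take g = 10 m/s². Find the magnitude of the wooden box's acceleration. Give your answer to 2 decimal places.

Resolving the weight along the incline: the component pulling the wooden box down the slope is mg sin 45° = 10 × 10 × 0.7071 = 70.710 N, and the normal force is N = mg cos 45° = 10 × 10 × 0.7071 = 70.710 N.
Kinetic friction acts up the slope with magnitude f = μN = 0.44 × 70.710 = 31.112 N.
Net force along the incline is 70.710 − 31.112 = 39.598 N, so a = 39.598 / 10 = 3.9598 m/s².

3.96 m/s²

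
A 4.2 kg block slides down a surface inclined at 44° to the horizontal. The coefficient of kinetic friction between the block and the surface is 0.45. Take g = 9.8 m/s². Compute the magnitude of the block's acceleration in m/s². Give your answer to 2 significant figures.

Resolving the weight along the incline: the component pulling the block down the slope is mg sin 44° = 4.2 × 9.8 × 0.6947 = 28.594 N, and the normal force is N = mg cos 44° = 4.2 × 9.8 × 0.7193 = 29.606 N.
Kinetic friction acts up the slope with magnitude f = μN = 0.45 × 29.606 = 13.323 N.
Net force along the incline is 28.594 − 13.323 = 15.271 N, so a = 15.271 / 4.2 = 3.6360 m/s².

3.6 m/s²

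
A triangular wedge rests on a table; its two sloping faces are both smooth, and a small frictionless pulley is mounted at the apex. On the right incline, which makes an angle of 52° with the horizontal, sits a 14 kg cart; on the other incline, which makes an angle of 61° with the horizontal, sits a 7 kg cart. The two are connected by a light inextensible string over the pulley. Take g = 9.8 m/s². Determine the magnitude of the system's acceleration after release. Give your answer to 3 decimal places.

2.291 m/s²

Resolve each weight along its own incline: the 14 kg mass has component 14 × 9.8 × sin 52° = 108.115 N down its slope, and the 7 kg mass has 7 × 9.8 × sin 61° = 59.999 N down its slope.
The 14 kg side's 108.115 N exceeds the other side's 59.999 N, so that mass slides down and the 7 kg mass slides up. Taking that direction as positive, Newton's second law for the whole system gives 108.115 − 59.999 = (14 + 7) a, so a = 48.116 / 21 = 2.2912 m/s².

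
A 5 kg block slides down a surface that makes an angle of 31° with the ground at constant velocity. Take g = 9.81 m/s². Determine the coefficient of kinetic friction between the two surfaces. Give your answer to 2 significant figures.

At constant velocity the net force along the incline is zero: mg sin 31° = μ mg cos 31°.
So μ = tan 31° = 0.5150 / 0.8572 = 0.6008.

0.60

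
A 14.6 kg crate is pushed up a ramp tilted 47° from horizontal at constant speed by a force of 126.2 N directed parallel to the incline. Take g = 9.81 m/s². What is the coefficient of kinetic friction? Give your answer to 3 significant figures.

0.220

At constant speed ΣF = 0 along the incline. The applied 126.2 N acts up the slope; the weight component mg sin 47° = 104.749 N and kinetic friction μN both act down the slope.
So 126.2 = 104.749 + μ × 97.680, giving μ = (126.2 − 104.749) / 97.680 = 0.2196.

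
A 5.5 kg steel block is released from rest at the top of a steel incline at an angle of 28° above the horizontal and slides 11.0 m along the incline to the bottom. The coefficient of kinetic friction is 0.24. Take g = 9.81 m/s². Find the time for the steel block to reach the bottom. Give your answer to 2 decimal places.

The weight component along the incline is mg sin 28° = 25.330 N and the normal force is N = mg cos 28° = 47.639 N.
Friction up the slope is f = μN = 0.24 × 47.639 = 11.433 N, so the net downslope force is 25.330 − 11.433 = 13.897 N and a = 13.897 / 5.5 = 2.5267 m/s².
Starting from rest, L = ½at², so t = √(2L/a) = √(2 × 11.0 / 2.5267) = 2.9508 s.

2.95 s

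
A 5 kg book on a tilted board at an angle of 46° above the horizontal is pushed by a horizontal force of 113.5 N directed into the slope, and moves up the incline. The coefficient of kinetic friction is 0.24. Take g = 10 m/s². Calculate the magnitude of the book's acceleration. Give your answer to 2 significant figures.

3.0 m/s²

The horizontal push has components F cos 46° = 113.5 × 0.6947 = 78.848 N up the incline and F sin 46° = 113.5 × 0.7193 = 81.641 N pressing into the surface.
The normal force is therefore N = mg cos 46° + F sin 46° = 34.735 + 81.641 = 116.376 N, and kinetic friction down the slope is μN = 0.24 × 116.376 = 27.930 N.
Along the incline: F cos 46° − mg sin 46° − μN = ma, so 78.848 − 35.965 − 27.930 = 5 a, giving a = 2.9906 m/s².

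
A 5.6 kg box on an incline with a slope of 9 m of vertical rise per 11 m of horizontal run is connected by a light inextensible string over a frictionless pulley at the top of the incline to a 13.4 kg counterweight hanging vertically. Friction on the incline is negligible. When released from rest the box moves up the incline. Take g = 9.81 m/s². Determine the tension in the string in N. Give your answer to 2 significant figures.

For the box on the incline: the weight component along the slope is m₁g sin 39.29° = 5.6 × 9.81 × 0.6332 = 34.785 N and the normal force is N = m₁g cos 39.29° = 42.518 N.
Newton's second law for the box (up-slope positive): T − 34.785 = 5.6 a. For the hanging counterweight (downward positive): 13.4 × 9.81 − T = 13.4 a.
Adding the two equations eliminates T: 96.669 = 19 a, so a = 5.0878 m/s².
Then from the hanging counterweight's equation, T = 13.4 × (9.81 − 5.0878) = 63.277 N.

63 N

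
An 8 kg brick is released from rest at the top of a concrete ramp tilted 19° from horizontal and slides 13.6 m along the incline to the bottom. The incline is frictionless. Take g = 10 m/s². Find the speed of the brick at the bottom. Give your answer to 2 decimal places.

The weight component along the incline is mg sin 19° = 26.045 N and the normal force is N = mg cos 19° = 75.641 N.
With no friction, a = g sin 19° = 3.2557 m/s².
Starting from rest over a distance of 13.6 m, v² = 2aL = 2 × 3.2557 × 13.6 = 88.5550, so v = 9.4104 m/s.

9.41 m/s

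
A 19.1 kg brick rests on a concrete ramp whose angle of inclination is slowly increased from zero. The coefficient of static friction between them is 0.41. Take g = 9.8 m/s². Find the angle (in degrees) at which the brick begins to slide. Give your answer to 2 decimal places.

22.29°

At the threshold of sliding, static friction is at its maximum μ_s N and exactly balances the weight component along the incline: mg sin θ = μ_s mg cos θ.
Hence tan θ = μ_s = 0.41, so θ = arctan(0.41) = 22.2936°.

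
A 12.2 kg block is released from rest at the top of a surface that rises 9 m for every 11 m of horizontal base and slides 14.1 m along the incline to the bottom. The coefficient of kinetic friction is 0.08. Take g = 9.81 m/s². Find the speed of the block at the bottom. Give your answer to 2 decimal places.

The weight component along the incline is mg sin 39.29° = 75.787 N and the normal force is N = mg cos 39.29° = 92.629 N.
Friction up the slope is f = μN = 0.08 × 92.629 = 7.410 N, so the net downslope force is 75.787 − 7.410 = 68.377 N and a = 68.377 / 12.2 = 5.6047 m/s².
Starting from rest over a distance of 14.1 m, v² = 2aL = 2 × 5.6047 × 14.1 = 158.0525, so v = 12.5719 m/s.

12.57 m/s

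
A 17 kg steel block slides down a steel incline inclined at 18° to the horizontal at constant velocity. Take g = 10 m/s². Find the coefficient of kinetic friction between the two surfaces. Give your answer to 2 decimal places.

At constant velocity the net force along the incline is zero: mg sin 18° = μ mg cos 18°.
So μ = tan 18° = 0.3090 / 0.9511 = 0.3249.

0.32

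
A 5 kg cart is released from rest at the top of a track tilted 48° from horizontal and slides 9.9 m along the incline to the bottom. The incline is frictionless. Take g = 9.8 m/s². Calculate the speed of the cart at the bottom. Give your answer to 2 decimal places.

The weight component along the incline is mg sin 48° = 36.414 N and the normal force is N = mg cos 48° = 32.787 N.
With no friction, a = g sin 48° = 7.2828 m/s².
Starting from rest over a distance of 9.9 m, v² = 2aL = 2 × 7.2828 × 9.9 = 144.1994, so v = 12.0083 m/s.

12.01 m/s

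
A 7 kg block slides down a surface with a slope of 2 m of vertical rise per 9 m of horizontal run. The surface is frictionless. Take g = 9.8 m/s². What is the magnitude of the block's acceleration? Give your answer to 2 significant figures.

Resolving the weight along the incline: the component pulling the block down the slope is mg sin 12.53° = 7 × 9.8 × 0.2169 = 14.879 N, and the normal force is N = mg cos 12.53° = 7 × 9.8 × 0.9762 = 66.967 N.
With no friction the net force along the incline is 14.879 N, so a = g sin 12.53° = 14.879 / 7 = 2.1256 m/s².

2.1 m/s²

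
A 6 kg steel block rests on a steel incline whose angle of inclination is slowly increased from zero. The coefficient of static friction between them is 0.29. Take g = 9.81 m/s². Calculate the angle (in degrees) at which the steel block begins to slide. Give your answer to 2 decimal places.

16.17°

At the threshold of sliding, static friction is at its maximum μ_s N and exactly balances the weight component along the incline: mg sin θ = μ_s mg cos θ.
Hence tan θ = μ_s = 0.29, so θ = arctan(0.29) = 16.1722°.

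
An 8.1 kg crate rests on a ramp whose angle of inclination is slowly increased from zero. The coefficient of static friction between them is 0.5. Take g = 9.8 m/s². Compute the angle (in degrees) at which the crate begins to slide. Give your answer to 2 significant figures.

At the threshold of sliding, static friction is at its maximum μ_s N and exactly balances the weight component along the incline: mg sin θ = μ_s mg cos θ.
Hence tan θ = μ_s = 0.5, so θ = arctan(0.5) = 26.5651°.

27°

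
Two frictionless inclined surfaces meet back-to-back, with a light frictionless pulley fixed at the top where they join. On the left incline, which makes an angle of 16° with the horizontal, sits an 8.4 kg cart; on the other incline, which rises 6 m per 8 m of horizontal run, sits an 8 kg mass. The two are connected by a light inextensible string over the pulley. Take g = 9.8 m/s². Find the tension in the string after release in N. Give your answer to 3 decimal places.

Resolve each weight along its own incline: the 8.4 kg mass has component 8.4 × 9.8 × sin 16° = 22.690 N down its slope, and the 8 kg mass has 8 × 9.8 × sin 36.87° = 47.040 N down its slope.
The 8 kg side's 47.040 N exceeds the other side's 22.690 N, so that mass slides down and the 8.4 kg mass slides up. Taking that direction as positive, Newton's second law for the whole system gives 47.040 − 22.690 = (8.4 + 8) a, so a = 24.350 / 16.4 = 1.4848 m/s².
For the 8.4 kg mass (up-slope positive): T − 22.690 = 8.4 × 1.4848, so T = 35.162 N.

35.162 N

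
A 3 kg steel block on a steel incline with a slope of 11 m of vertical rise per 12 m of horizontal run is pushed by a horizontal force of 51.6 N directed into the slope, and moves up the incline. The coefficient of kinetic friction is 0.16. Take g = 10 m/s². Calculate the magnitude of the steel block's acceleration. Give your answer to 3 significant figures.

The horizontal push has components F cos 42.51° = 51.6 × 0.7372 = 38.040 N up the incline and F sin 42.51° = 51.6 × 0.6757 = 34.866 N pressing into the surface.
The normal force is therefore N = mg cos 42.51° + F sin 42.51° = 22.116 + 34.866 = 56.982 N, and kinetic friction down the slope is μN = 0.16 × 56.982 = 9.117 N.
Along the incline: F cos 42.51° − mg sin 42.51° − μN = ma, so 38.040 − 20.271 − 9.117 = 3 a, giving a = 2.8840 m/s².

2.88 m/s²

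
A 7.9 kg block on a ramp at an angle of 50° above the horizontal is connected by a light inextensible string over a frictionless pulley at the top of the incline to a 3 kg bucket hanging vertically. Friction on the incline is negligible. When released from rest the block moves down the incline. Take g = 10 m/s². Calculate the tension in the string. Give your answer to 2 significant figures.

For the block on the incline: the weight component along the slope is m₁g sin 50° = 7.9 × 10 × 0.7660 = 60.514 N and the normal force is N = m₁g cos 50° = 50.780 N.
Newton's second law for the block (down-slope positive): 60.514 − T = 7.9 a. For the hanging bucket (upward positive): T − 3 × 10 = 3 a.
Adding the two equations eliminates T: 30.514 = 10.9 a, so a = 2.7994 m/s².
Then from the hanging bucket's equation, T = 3 × (10 + 2.7994) = 38.398 N.

38 N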